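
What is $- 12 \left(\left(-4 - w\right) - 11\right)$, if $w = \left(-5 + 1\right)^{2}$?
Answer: $372$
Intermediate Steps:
$w = 16$ ($w = \left(-4\right)^{2} = 16$)
$- 12 \left(\left(-4 - w\right) - 11\right) = - 12 \left(\left(-4 - 16\right) - 11\right) = - 12 \left(-20 - 11\right) = \left(-12\right) \left(-31\right) = 372$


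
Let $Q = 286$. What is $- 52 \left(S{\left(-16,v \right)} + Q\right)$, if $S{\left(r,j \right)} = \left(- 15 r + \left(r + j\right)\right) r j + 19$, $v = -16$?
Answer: $-2784756$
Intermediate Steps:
$S{\left(r,j \right)} = 19 + j r \left(j - 14 r\right)$ ($S{\left(r,j \right)} = \left(- 15 r + \left(j + r\right)\right) r j + 19 = \left(j - 14 r\right) r j + 19 = r \left(j - 14 r\right) j + 19 = j r \left(j - 14 r\right) + 19 = 19 + j r \left(j - 14 r\right)$)
$- 52 \left(S{\left(-16,v \right)} + Q\right) = - 52 \left(\left(19 - 16 \left(-16\right)^{2} - - 224 \left(-16\right)^{2}\right) + 286\right) = - 52 \left(\left(19 - 4096 - \left(-224\right) 256\right) + 286\right) = - 52 \left(\left(19 - 4096 + 57344\right) + 286\right) = - 52 \left(53267 + 286\right) = \left(-52\right) 53553 = -2784756$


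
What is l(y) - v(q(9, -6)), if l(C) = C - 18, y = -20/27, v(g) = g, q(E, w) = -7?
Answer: -317/27 ≈ -11.741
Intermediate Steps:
y = -20/27 (y = -20*1/27 = -20/27 ≈ -0.74074)
l(C) = -18 + C
l(y) - v(q(9, -6)) = (-18 - 20/27) - 1*(-7) = -506/27 + 7 = -317/27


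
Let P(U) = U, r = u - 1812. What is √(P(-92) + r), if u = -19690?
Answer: I*√21594 ≈ 146.95*I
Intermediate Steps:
r = -21502 (r = -19690 - 1812 = -21502)
√(P(-92) + r) = √(-92 - 21502) = √(-21594) = I*√21594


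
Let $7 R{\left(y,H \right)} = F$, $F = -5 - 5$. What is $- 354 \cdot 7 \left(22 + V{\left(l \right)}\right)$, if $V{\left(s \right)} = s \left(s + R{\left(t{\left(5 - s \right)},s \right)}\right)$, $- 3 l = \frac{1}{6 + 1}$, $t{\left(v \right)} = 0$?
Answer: $- \frac{1148494}{21} \approx -54690.0$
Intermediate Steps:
$F = -10$
$R{\left(y,H \right)} = - \frac{10}{7}$ ($R{\left(y,H \right)} = \frac{1}{7} \left(-10\right) = - \frac{10}{7}$)
$l = - \frac{1}{21}$ ($l = - \frac{1}{3 \left(6 + 1\right)} = - \frac{1}{3 \cdot 7} = \left(- \frac{1}{3}\right) \frac{1}{7} = - \frac{1}{21} \approx -0.047619$)
$V{\left(s \right)} = s \left(- \frac{10}{7} + s\right)$ ($V{\left(s \right)} = s \left(s - \frac{10}{7}\right) = s \left(- \frac{10}{7} + s\right)$)
$- 354 \cdot 7 \left(22 + V{\left(l \right)}\right) = - 354 \cdot 7 \left(22 + \frac{1}{7} \left(- \frac{1}{21}\right) \left(-10 + 7 \left(- \frac{1}{21}\right)\right)\right) = - 354 \cdot 7 \left(22 + \frac{1}{7} \left(- \frac{1}{21}\right) \left(-10 - \frac{1}{3}\right)\right) = - 354 \cdot 7 \left(22 + \frac{1}{7} \left(- \frac{1}{21}\right) \left(- \frac{31}{3}\right)\right) = - 354 \cdot 7 \left(22 + \frac{31}{441}\right) = - 354 \cdot 7 \cdot \frac{9733}{441} = \left(-354\right) \frac{9733}{63} = - \frac{1148494}{21}$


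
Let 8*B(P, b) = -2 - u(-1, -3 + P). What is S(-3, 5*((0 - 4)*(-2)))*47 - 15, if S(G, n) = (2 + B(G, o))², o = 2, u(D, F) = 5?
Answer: 2847/64 ≈ 44.484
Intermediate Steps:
B(P, b) = -7/8 (B(P, b) = (-2 - 1*5)/8 = (-2 - 5)/8 = (⅛)*(-7) = -7/8)
S(G, n) = 81/64 (S(G, n) = (2 - 7/8)² = (9/8)² = 81/64)
S(-3, 5*((0 - 4)*(-2)))*47 - 15 = (81/64)*47 - 15 = 3807/64 - 15 = 2847/64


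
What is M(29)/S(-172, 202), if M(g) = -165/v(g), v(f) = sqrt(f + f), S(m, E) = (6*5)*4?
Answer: -11*sqrt(58)/464 ≈ -0.18055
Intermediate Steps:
S(m, E) = 120 (S(m, E) = 30*4 = 120)
v(f) = sqrt(2)*sqrt(f) (v(f) = sqrt(2*f) = sqrt(2)*sqrt(f))
M(g) = -165*sqrt(2)/(2*sqrt(g))
M(29)/S(-172, 202) = -165*sqrt(2)/(2*sqrt(29))/120 = -165*sqrt(2)*sqrt(29)/29/2*(1/120) = -165*sqrt(58)/58*(1/120) = -11*sqrt(58)/464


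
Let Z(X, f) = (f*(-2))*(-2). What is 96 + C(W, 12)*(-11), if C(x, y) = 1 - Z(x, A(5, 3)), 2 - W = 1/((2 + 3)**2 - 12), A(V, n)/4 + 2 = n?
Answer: 261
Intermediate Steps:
A(V, n) = -8 + 4*n
Z(X, f) = 4*f (Z(X, f) = -2*f*(-2) = 4*f)
W = 25/13 (W = 2 - 1/((2 + 3)**2 - 12) = 2 - 1/(5**2 - 12) = 2 - 1/(25 - 12) = 2 - 1/13 = 25/13 ≈ 1.9231)
C(x, y) = -15 (C(x, y) = 1 - 4*(-8 + 4*3) = 1 - 4*(-8 + 12) = 1 - 4*4 = 1 - 1*16 = 1 - 16 = -15)
96 + C(W, 12)*(-11) = 96 - 15*(-11) = 96 + 165 = 261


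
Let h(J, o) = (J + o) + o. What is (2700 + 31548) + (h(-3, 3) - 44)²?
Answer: 35929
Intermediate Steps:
h(J, o) = J + 2*o
(2700 + 31548) + (h(-3, 3) - 44)² = (2700 + 31548) + ((-3 + 2*3) - 44)² = 34248 + ((-3 + 6) - 44)² = 34248 + (3 - 44)² = 34248 + (-41)² = 34248 + 1681 = 35929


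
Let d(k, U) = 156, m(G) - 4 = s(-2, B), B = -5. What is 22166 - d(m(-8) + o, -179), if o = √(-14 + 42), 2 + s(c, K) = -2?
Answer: 22010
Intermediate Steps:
s(c, K) = -4 (s(c, K) = -2 - 2 = -4)
m(G) = 0 (m(G) = 4 - 4 = 0)
o = 2*√7 (o = √28 = 2*√7 ≈ 5.2915)
22166 - d(m(-8) + o, -179) = 22166 - 1*156 = 22166 - 156 = 22010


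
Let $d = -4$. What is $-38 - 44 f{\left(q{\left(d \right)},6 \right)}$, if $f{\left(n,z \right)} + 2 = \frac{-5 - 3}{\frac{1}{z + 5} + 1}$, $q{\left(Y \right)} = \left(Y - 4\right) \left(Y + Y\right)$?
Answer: $\frac{1118}{3} \approx 372.67$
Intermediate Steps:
$q{\left(Y \right)} = 2 Y \left(-4 + Y\right)$ ($q{\left(Y \right)} = \left(-4 + Y\right) 2 Y = 2 Y \left(-4 + Y\right)$)
$f{\left(n,z \right)} = -2 - \frac{8}{1 + \frac{1}{5 + z}}$ ($f{\left(n,z \right)} = -2 + \frac{-5 - 3}{\frac{1}{z + 5} + 1} = -2 - \frac{8}{\frac{1}{5 + z} + 1} = -2 - \frac{8}{1 + \frac{1}{5 + z}}$)
$-38 - 44 f{\left(q{\left(d \right)},6 \right)} = -38 - 44 \frac{2 \left(-26 - 30\right)}{6 + 6} = -38 - 44 \frac{2 \left(-26 - 30\right)}{12} = -38 - 44 \cdot 2 \cdot \frac{1}{12} \left(-56\right) = -38 - - \frac{1232}{3} = -38 + \frac{1232}{3} = \frac{1118}{3}$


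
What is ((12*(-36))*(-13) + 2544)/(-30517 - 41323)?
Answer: -51/449 ≈ -0.11359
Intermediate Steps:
((12*(-36))*(-13) + 2544)/(-30517 - 41323) = (-432*(-13) + 2544)/(-71840) = (5616 + 2544)*(-1/71840) = 8160*(-1/71840) = -51/449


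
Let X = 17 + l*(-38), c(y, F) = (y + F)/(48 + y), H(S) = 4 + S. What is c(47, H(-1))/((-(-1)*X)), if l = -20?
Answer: 10/14763 ≈ 0.00067737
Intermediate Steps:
c(y, F) = (F + y)/(48 + y)
X = 777 (X = 17 - 20*(-38) = 17 + 760 = 777)
c(47, H(-1))/((-(-1)*X)) = (((4 - 1) + 47)/(48 + 47))/((-(-1)*777)) = ((3 + 47)/95)/((-1*(-777))) = ((1/95)*50)/777 = (10/19)*(1/777) = 10/14763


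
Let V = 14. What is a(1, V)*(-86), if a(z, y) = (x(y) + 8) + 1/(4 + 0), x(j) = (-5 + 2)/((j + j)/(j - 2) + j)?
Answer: -67983/98 ≈ -693.70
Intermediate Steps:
x(j) = -3/(j + 2*j/(-2 + j)) (x(j) = -3/((2*j)/(-2 + j) + j) = -3/(2*j/(-2 + j) + j) = -3/(j + 2*j/(-2 + j)))
a(z, y) = 33/4 + 3*(2 - y)/y² (a(z, y) = (3*(2 - y)/y² + 8) + 1/(4 + 0) = (8 + 3*(2 - y)/y²) + 1/4 = (8 + 3*(2 - y)/y²) + ¼ = 33/4 + 3*(2 - y)/y²)
a(1, V)*(-86) = (33/4 - 3/14 + 6/14²)*(-86) = (33/4 - 3*1/14 + 6*(1/196))*(-86) = (33/4 - 3/14 + 3/98)*(-86) = (1581/196)*(-86) = -67983/98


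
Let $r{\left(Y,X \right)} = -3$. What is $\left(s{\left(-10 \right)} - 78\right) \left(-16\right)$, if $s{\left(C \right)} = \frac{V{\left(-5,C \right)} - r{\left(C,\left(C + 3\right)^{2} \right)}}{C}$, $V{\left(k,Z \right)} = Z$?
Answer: $\frac{6184}{5} \approx 1236.8$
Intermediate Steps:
$s{\left(C \right)} = \frac{3 + C}{C}$ ($s{\left(C \right)} = \frac{C - -3}{C} = \frac{C + 3}{C} = \frac{3 + C}{C}$)
$\left(s{\left(-10 \right)} - 78\right) \left(-16\right) = \left(\frac{3 - 10}{-10} - 78\right) \left(-16\right) = \left(\left(- \frac{1}{10}\right) \left(-7\right) - 78\right) \left(-16\right) = \left(\frac{7}{10} - 78\right) \left(-16\right) = \left(- \frac{773}{10}\right) \left(-16\right) = \frac{6184}{5}$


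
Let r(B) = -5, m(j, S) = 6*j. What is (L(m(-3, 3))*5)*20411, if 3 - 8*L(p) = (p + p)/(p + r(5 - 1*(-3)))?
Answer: 3367815/184 ≈ 18303.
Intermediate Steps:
L(p) = 3/8 - p/(4*(-5 + p)) (L(p) = 3/8 - (p + p)/(8*(p - 5)) = 3/8 - 2*p/(8*(-5 + p)) = 3/8 - p/(4*(-5 + p)))
(L(m(-3, 3))*5)*20411 = (((-15 + 6*(-3))/(8*(-5 + 6*(-3))))*5)*20411 = (((-15 - 18)/(8*(-5 - 18)))*5)*20411 = (((⅛)*(-33)/(-23))*5)*20411 = (((⅛)*(-1/23)*(-33))*5)*20411 = ((33/184)*5)*20411 = (165/184)*20411 = 3367815/184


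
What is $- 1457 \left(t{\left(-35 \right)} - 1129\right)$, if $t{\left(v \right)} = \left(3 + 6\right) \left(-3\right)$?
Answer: $1684292$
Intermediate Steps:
$t{\left(v \right)} = -27$ ($t{\left(v \right)} = 9 \left(-3\right) = -27$)
$- 1457 \left(t{\left(-35 \right)} - 1129\right) = - 1457 \left(-27 - 1129\right) = \left(-1457\right) \left(-1156\right) = 1684292$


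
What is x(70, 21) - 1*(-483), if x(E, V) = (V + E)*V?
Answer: 2394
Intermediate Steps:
x(E, V) = V*(E + V) (x(E, V) = (E + V)*V = V*(E + V))
x(70, 21) - 1*(-483) = 21*(70 + 21) - 1*(-483) = 21*91 + 483 = 1911 + 483 = 2394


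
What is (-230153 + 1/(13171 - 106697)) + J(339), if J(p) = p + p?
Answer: -21461878851/93526 ≈ -2.2948e+5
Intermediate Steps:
J(p) = 2*p
(-230153 + 1/(13171 - 106697)) + J(339) = (-230153 + 1/(13171 - 106697)) + 2*339 = (-230153 + 1/(-93526)) + 678 = (-230153 - 1/93526) + 678 = -21525289479/93526 + 678 = -21461878851/93526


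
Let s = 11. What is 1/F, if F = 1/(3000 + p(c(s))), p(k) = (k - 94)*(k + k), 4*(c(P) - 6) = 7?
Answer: 13305/8 ≈ 1663.1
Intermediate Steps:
c(P) = 31/4 (c(P) = 6 + (¼)*7 = 6 + 7/4 = 31/4)
p(k) = 2*k*(-94 + k) (p(k) = (-94 + k)*(2*k) = 2*k*(-94 + k))
F = 8/13305 (F = 1/(3000 + 2*(31/4)*(-94 + 31/4)) = 1/(3000 + 2*(31/4)*(-345/4)) = 1/(3000 - 10695/8) = 1/(13305/8) = 8/13305 ≈ 0.00060128)
1/F = 1/(8/13305) = 13305/8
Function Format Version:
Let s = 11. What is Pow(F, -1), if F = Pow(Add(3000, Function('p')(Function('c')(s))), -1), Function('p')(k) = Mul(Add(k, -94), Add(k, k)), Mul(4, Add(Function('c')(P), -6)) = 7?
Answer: Rational(13305, 8) ≈ 1663.1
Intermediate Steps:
Function('c')(P) = Rational(31, 4) (Function('c')(P) = Add(6, Mul(Rational(1, 4), 7)) = Add(6, Rational(7, 4)) = Rational(31, 4))
Function('p')(k) = Mul(2, k, Add(-94, k)) (Function('p')(k) = Mul(Add(-94, k), Mul(2, k)) = Mul(2, k, Add(-94, k)))
F = Rational(8, 13305) (F = Pow(Add(3000, Mul(2, Rational(31, 4), Add(-94, Rational(31, 4)))), -1) = Pow(Add(3000, Mul(2, Rational(31, 4), Rational(-345, 4))), -1) = Pow(Add(3000, Rational(-10695, 8)), -1) = Pow(Rational(13305, 8), -1) = Rational(8, 13305) ≈ 0.00060128)
Pow(F, -1) = Pow(Rational(8, 13305), -1) = Rational(13305, 8)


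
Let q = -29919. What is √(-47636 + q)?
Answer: I*√77555 ≈ 278.49*I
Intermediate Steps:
√(-47636 + q) = √(-47636 - 29919) = √(-77555) = I*√77555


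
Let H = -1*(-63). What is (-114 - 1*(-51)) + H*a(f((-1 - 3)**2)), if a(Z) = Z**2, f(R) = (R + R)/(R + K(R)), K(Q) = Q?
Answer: 0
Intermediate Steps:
H = 63
f(R) = 1 (f(R) = (R + R)/(R + R) = (2*R)/((2*R)) = (2*R)*(1/(2*R)) = 1)
(-114 - 1*(-51)) + H*a(f((-1 - 3)**2)) = (-114 - 1*(-51)) + 63*1**2 = (-114 + 51) + 63*1 = -63 + 63 = 0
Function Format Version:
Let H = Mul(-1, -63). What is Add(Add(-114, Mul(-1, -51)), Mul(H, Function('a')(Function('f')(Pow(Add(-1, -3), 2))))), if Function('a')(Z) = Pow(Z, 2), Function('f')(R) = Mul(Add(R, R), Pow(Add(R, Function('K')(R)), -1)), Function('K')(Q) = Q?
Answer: 0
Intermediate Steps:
H = 63
Function('f')(R) = 1 (Function('f')(R) = Mul(Add(R, R), Pow(Add(R, R), -1)) = Mul(Mul(2, R), Pow(Mul(2, R), -1)) = Mul(Mul(2, R), Mul(Rational(1, 2), Pow(R, -1))) = 1)
Add(Add(-114, Mul(-1, -51)), Mul(H, Function('a')(Function('f')(Pow(Add(-1, -3), 2))))) = Add(Add(-114, Mul(-1, -51)), Mul(63, Pow(1, 2))) = Add(Add(-114, 51), Mul(63, 1)) = Add(-63, 63) = 0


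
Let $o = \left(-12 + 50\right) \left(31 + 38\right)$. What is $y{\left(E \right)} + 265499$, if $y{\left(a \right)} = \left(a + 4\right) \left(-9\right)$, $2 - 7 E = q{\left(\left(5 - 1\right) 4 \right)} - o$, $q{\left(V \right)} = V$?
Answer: $\frac{1834769}{7} \approx 2.6211 \cdot 10^{5}$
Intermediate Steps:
$o = 2622$ ($o = 38 \cdot 69 = 2622$)
$E = \frac{2608}{7}$ ($E = \frac{2}{7} - \frac{\left(5 - 1\right) 4 - 2622}{7} = \frac{2}{7} - \frac{4 \cdot 4 - 2622}{7} = \frac{2}{7} - \frac{16 - 2622}{7} = \frac{2}{7} - - \frac{2606}{7} = \frac{2}{7} + \frac{2606}{7} = \frac{2608}{7} \approx 372.57$)
$y{\left(a \right)} = -36 - 9 a$ ($y{\left(a \right)} = \left(4 + a\right) \left(-9\right) = -36 - 9 a$)
$y{\left(E \right)} + 265499 = \left(-36 - \frac{23472}{7}\right) + 265499 = - \frac{23724}{7} + 265499 = \frac{1834769}{7}$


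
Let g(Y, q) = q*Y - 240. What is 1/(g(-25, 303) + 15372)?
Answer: 1/7557 ≈ 0.00013233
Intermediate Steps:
g(Y, q) = -240 + Y*q (g(Y, q) = Y*q - 240 = -240 + Y*q)
1/(g(-25, 303) + 15372) = 1/((-240 - 25*303) + 15372) = 1/((-240 - 7575) + 15372) = 1/(-7815 + 15372) = 1/7557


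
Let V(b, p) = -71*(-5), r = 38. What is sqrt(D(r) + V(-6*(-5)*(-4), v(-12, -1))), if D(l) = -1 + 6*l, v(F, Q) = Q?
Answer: sqrt(582) ≈ 24.125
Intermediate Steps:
V(b, p) = 355
sqrt(D(r) + V(-6*(-5)*(-4), v(-12, -1))) = sqrt((-1 + 6*38) + 355) = sqrt((-1 + 228) + 355) = sqrt(227 + 355) = sqrt(582)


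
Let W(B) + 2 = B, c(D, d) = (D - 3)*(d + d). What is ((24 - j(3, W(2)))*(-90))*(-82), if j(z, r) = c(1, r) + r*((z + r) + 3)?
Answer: 177120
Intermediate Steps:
c(D, d) = 2*d*(-3 + D) (c(D, d) = (-3 + D)*(2*d) = 2*d*(-3 + D))
W(B) = -2 + B
j(z, r) = -4*r + r*(3 + r + z) (j(z, r) = 2*r*(-3 + 1) + r*((z + r) + 3) = 2*r*(-2) + r*((r + z) + 3) = -4*r + r*(3 + r + z))
((24 - j(3, W(2)))*(-90))*(-82) = ((24 - (-2 + 2)*(-1 + (-2 + 2) + 3))*(-90))*(-82) = ((24 - 0*(-1 + 0 + 3))*(-90))*(-82) = ((24 - 0*2)*(-90))*(-82) = ((24 - 1*0)*(-90))*(-82) = ((24 + 0)*(-90))*(-82) = (24*(-90))*(-82) = -2160*(-82) = 177120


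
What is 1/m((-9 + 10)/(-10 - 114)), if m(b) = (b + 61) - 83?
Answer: -124/2729 ≈ -0.045438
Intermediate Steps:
m(b) = -22 + b (m(b) = (61 + b) - 83 = -22 + b)
1/m((-9 + 10)/(-10 - 114)) = 1/(-22 + (-9 + 10)/(-10 - 114)) = 1/(-22 + 1/(-124)) = 1/(-22 + 1*(-1/124)) = 1/(-22 - 1/124) = 1/(-2729/124) = -124/2729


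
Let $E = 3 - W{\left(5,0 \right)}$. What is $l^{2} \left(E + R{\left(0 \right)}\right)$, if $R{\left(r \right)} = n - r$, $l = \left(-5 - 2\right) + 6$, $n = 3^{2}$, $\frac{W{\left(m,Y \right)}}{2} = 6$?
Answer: $0$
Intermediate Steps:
$W{\left(m,Y \right)} = 12$ ($W{\left(m,Y \right)} = 2 \cdot 6 = 12$)
$E = -9$ ($E = 3 - 12 = -9$)
$n = 9$
$l = -1$ ($l = -7 + 6 = -1$)
$R{\left(r \right)} = 9 - r$
$l^{2} \left(E + R{\left(0 \right)}\right) = \left(-1\right)^{2} \left(-9 + \left(9 - 0\right)\right) = 1 \left(-9 + \left(9 + 0\right)\right) = 1 \left(-9 + 9\right) = 1 \cdot 0 = 0$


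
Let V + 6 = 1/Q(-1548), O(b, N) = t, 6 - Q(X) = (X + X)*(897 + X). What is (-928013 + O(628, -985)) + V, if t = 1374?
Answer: -1867643731051/2015490 ≈ -9.2665e+5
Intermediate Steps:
Q(X) = 6 - 2*X*(897 + X) (Q(X) = 6 - (X + X)*(897 + X) = 6 - 2*X*(897 + X))
O(b, N) = 1374
V = -12092941/2015490 (V = -6 + 1/(6 - 1794*(-1548) - 2*(-1548)²) = -6 + 1/(6 + 2777112 - 2*2396304) = -6 + 1/(6 + 2777112 - 4792608) = -6 + 1/(-2015490) = -6 - 1/2015490 = -12092941/2015490 ≈ -6.0000)
(-928013 + O(628, -985)) + V = (-928013 + 1374) - 12092941/2015490 = -926639 - 12092941/2015490 = -1867643731051/2015490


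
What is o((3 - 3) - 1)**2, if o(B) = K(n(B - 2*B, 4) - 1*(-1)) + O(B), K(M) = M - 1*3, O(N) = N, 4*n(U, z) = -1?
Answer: 169/16 ≈ 10.563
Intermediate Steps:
n(U, z) = -1/4 (n(U, z) = (1/4)*(-1) = -1/4)
K(M) = -3 + M (K(M) = M - 3 = -3 + M)
o(B) = -9/4 + B (o(B) = (-3 + (-1/4 - 1*(-1))) + B = (-3 + (-1/4 + 1)) + B = (-3 + 3/4) + B = -9/4 + B)
o((3 - 3) - 1)**2 = (-9/4 + ((3 - 3) - 1))**2 = (-9/4 + (0 - 1))**2 = (-9/4 - 1)**2 = (-13/4)**2 = 169/16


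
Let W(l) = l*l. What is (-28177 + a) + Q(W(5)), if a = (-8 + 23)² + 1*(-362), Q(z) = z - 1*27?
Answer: -28316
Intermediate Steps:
W(l) = l²
Q(z) = -27 + z (Q(z) = z - 27 = -27 + z)
a = -137 (a = 15² - 362 = 225 - 362 = -137)
(-28177 + a) + Q(W(5)) = (-28177 - 137) + (-27 + 5²) = -28314 + (-27 + 25) = -28314 - 2 = -28316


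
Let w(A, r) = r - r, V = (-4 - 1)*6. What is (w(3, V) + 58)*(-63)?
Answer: -3654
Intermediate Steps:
V = -30 (V = -5*6 = -30)
w(A, r) = 0
(w(3, V) + 58)*(-63) = (0 + 58)*(-63) = 58*(-63) = -3654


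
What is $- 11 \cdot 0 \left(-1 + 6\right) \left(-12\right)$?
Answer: $0$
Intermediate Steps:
$- 11 \cdot 0 \left(-1 + 6\right) \left(-12\right) = - 11 \cdot 0 \cdot 5 \left(-12\right) = \left(-11\right) 0 \left(-12\right) = 0 \left(-12\right) = 0$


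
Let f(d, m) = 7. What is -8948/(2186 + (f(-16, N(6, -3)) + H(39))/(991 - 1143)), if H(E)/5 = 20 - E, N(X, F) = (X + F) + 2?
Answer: -170012/41545 ≈ -4.0922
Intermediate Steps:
N(X, F) = 2 + F + X (N(X, F) = (F + X) + 2 = 2 + F + X)
H(E) = 100 - 5*E (H(E) = 5*(20 - E) = 100 - 5*E)
-8948/(2186 + (f(-16, N(6, -3)) + H(39))/(991 - 1143)) = -8948/(2186 + (7 + (100 - 5*39))/(991 - 1143)) = -8948/(2186 + (7 + (100 - 195))/(-152)) = -8948/(2186 + (7 - 95)*(-1/152)) = -8948/(2186 - 88*(-1/152)) = -8948/(2186 + 11/19) = -8948/41545/19 = -8948*19/41545 = -170012/41545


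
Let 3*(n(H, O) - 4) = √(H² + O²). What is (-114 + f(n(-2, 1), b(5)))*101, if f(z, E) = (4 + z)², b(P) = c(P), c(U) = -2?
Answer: -44945/9 + 1616*√5/3 ≈ -3789.4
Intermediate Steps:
n(H, O) = 4 + √(H² + O²)/3
b(P) = -2
(-114 + f(n(-2, 1), b(5)))*101 = (-114 + (4 + (4 + √((-2)² + 1²)/3))²)*101 = (-114 + (4 + (4 + √(4 + 1)/3))²)*101 = (-114 + (4 + (4 + √5/3))²)*101 = (-114 + (8 + √5/3)²)*101 = -11514 + 101*(8 + √5/3)²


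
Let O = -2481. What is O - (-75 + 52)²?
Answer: -3010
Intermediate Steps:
O - (-75 + 52)² = -2481 - (-75 + 52)² = -2481 - 1*(-23)² = -2481 - 1*529 = -2481 - 529 = -3010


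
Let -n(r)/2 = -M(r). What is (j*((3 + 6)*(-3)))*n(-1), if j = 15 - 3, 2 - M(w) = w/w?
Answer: -648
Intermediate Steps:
M(w) = 1 (M(w) = 2 - w/w = 2 - 1*1 = 2 - 1 = 1)
j = 12
n(r) = 2 (n(r) = -(-2) = -2*(-1) = 2)
(j*((3 + 6)*(-3)))*n(-1) = (12*((3 + 6)*(-3)))*2 = (12*(9*(-3)))*2 = (12*(-27))*2 = -324*2 = -648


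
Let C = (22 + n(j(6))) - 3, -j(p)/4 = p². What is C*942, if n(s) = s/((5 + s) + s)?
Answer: 5200782/283 ≈ 18377.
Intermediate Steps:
j(p) = -4*p²
n(s) = s/(5 + 2*s)
C = 5521/283 (C = (22 + (-4*6²)/(5 + 2*(-4*6²))) - 3 = (22 + (-4*36)/(5 + 2*(-4*36))) - 3 = (22 - 144/(5 + 2*(-144))) - 3 = (22 - 144/(5 - 288)) - 3 = (22 - 144/(-283)) - 3 = (22 - 144*(-1/283)) - 3 = (22 + 144/283) - 3 = 6370/283 - 3 = 5521/283 ≈ 19.509)
C*942 = (5521/283)*942 = 5200782/283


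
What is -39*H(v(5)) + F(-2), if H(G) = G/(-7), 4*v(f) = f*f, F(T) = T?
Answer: 919/28 ≈ 32.821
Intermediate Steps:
v(f) = f**2/4 (v(f) = (f*f)/4 = f**2/4)
H(G) = -G/7 (H(G) = G*(-1/7) = -G/7)
-39*H(v(5)) + F(-2) = -(-39)*(1/4)*5**2/7 - 2 = -(-39)*(1/4)*25/7 - 2 = -(-39)*25/(7*4) - 2 = -39*(-25/28) - 2 = 975/28 - 2 = 919/28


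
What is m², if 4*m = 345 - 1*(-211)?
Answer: 19321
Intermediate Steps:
m = 139 (m = (345 - 1*(-211))/4 = (345 + 211)/4 = (¼)*556 = 139)
m² = 139² = 19321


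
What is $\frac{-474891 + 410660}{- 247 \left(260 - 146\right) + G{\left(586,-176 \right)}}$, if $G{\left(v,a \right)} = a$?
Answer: $\frac{64231}{28334} \approx 2.2669$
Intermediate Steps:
$\frac{-474891 + 410660}{- 247 \left(260 - 146\right) + G{\left(586,-176 \right)}} = \frac{-474891 + 410660}{- 247 \left(260 - 146\right) - 176} = - \frac{64231}{\left(-247\right) 114 - 176} = - \frac{64231}{-28158 - 176} = - \frac{64231}{-28334} = \left(-64231\right) \left(- \frac{1}{28334}\right) = \frac{64231}{28334}$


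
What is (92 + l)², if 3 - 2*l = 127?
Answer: 900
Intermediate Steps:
l = -62 (l = 3/2 - ½*127 = 3/2 - 127/2 = -62)
(92 + l)² = (92 - 62)² = 30² = 900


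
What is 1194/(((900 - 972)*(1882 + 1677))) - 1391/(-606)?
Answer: 9881039/4313508 ≈ 2.2907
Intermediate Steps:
1194/(((900 - 972)*(1882 + 1677))) - 1391/(-606) = 1194/((-72*3559)) - 1391*(-1/606) = 1194/(-256248) + 1391/606 = 1194*(-1/256248) + 1391/606 = -199/42708 + 1391/606 = 9881039/4313508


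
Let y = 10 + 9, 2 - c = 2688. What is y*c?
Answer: -51034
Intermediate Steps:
c = -2686 (c = 2 - 1*2688 = 2 - 2688 = -2686)
y = 19
y*c = 19*(-2686) = -51034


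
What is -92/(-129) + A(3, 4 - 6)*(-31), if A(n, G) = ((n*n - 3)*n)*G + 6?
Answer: 120062/129 ≈ 930.71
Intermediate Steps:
A(n, G) = 6 + G*n*(-3 + n²) (A(n, G) = ((n² - 3)*n)*G + 6 = ((-3 + n²)*n)*G + 6 = (n*(-3 + n²))*G + 6 = G*n*(-3 + n²) + 6 = 6 + G*n*(-3 + n²))
-92/(-129) + A(3, 4 - 6)*(-31) = -92/(-129) + (6 + (4 - 6)*3³ - 3*(4 - 6)*3)*(-31) = -92*(-1/129) + (6 - 2*27 - 3*(-2)*3)*(-31) = 92/129 + (6 - 54 + 18)*(-31) = 92/129 - 30*(-31) = 92/129 + 930 = 120062/129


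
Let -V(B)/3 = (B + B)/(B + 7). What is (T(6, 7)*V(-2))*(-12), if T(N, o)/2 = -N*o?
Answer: 12096/5 ≈ 2419.2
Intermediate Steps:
V(B) = -6*B/(7 + B) (V(B) = -3*(B + B)/(B + 7) = -3*2*B/(7 + B) = -6*B/(7 + B))
T(N, o) = -2*N*o (T(N, o) = 2*(-N*o) = -2*N*o)
(T(6, 7)*V(-2))*(-12) = ((-2*6*7)*(-6*(-2)/(7 - 2)))*(-12) = -(-504)*(-2)/5*(-12) = -84*12/5*(-12) = -1008/5*(-12) = 12096/5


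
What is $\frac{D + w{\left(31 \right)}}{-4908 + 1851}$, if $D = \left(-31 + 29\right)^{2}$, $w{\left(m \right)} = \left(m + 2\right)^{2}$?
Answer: $- \frac{1093}{3057} \approx -0.35754$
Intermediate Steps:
$w{\left(m \right)} = \left(2 + m\right)^{2}$
$D = 4$ ($D = \left(-2\right)^{2} = 4$)
$\frac{D + w{\left(31 \right)}}{-4908 + 1851} = \frac{4 + \left(2 + 31\right)^{2}}{-4908 + 1851} = \frac{4 + 33^{2}}{-3057} = \left(4 + 1089\right) \left(- \frac{1}{3057}\right) = 1093 \left(- \frac{1}{3057}\right) = - \frac{1093}{3057}$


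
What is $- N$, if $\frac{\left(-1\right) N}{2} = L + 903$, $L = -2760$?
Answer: $-3714$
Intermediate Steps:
$N = 3714$ ($N = - 2 \left(-2760 + 903\right) = \left(-2\right) \left(-1857\right) = 3714$)
$- N = \left(-1\right) 3714 = -3714$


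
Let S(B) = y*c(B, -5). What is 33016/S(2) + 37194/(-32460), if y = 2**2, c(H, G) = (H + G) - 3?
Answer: -22345667/16230 ≈ -1376.8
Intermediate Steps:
c(H, G) = -3 + G + H (c(H, G) = (G + H) - 3 = -3 + G + H)
y = 4
S(B) = -32 + 4*B (S(B) = 4*(-3 - 5 + B) = 4*(-8 + B) = -32 + 4*B)
33016/S(2) + 37194/(-32460) = 33016/(-32 + 4*2) + 37194/(-32460) = 33016/(-32 + 8) + 37194*(-1/32460) = 33016/(-24) - 6199/5410 = 33016*(-1/24) - 6199/5410 = -4127/3 - 6199/5410 = -22345667/16230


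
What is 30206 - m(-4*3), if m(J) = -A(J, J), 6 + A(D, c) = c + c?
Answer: 30176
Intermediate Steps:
A(D, c) = -6 + 2*c (A(D, c) = -6 + (c + c) = -6 + 2*c)
m(J) = 6 - 2*J (m(J) = -(-6 + 2*J) = 6 - 2*J)
30206 - m(-4*3) = 30206 - (6 - (-8)*3) = 30206 - (6 - 2*(-12)) = 30206 - (6 + 24) = 30206 - 1*30 = 30206 - 30 = 30176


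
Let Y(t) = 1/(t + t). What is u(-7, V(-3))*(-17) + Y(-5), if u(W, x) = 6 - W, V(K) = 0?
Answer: -2211/10 ≈ -221.10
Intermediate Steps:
Y(t) = 1/(2*t)
u(-7, V(-3))*(-17) + Y(-5) = (6 - 1*(-7))*(-17) + (½)/(-5) = (6 + 7)*(-17) + (½)*(-⅕) = 13*(-17) - ⅒ = -221 - ⅒ = -2211/10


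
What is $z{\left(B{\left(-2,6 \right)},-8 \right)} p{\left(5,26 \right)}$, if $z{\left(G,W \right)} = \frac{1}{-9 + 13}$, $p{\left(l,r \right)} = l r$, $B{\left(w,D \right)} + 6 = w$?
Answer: $\frac{65}{2} \approx 32.5$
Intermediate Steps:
$B{\left(w,D \right)} = -6 + w$
$z{\left(G,W \right)} = \frac{1}{4}$
$z{\left(B{\left(-2,6 \right)},-8 \right)} p{\left(5,26 \right)} = \frac{5 \cdot 26}{4} = \frac{1}{4} \cdot 130 = \frac{65}{2}$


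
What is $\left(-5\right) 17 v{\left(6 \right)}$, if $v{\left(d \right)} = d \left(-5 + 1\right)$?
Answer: $2040$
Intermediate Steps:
$v{\left(d \right)} = - 4 d$ ($v{\left(d \right)} = d \left(-4\right) = - 4 d$)
$\left(-5\right) 17 v{\left(6 \right)} = \left(-5\right) 17 \left(\left(-4\right) 6\right) = \left(-85\right) \left(-24\right) = 2040$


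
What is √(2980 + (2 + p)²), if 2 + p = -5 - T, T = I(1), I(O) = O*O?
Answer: 2*√754 ≈ 54.918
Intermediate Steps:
I(O) = O²
T = 1 (T = 1² = 1)
p = -8 (p = -2 + (-5 - 1*1) = -2 + (-5 - 1) = -2 - 6 = -8)
√(2980 + (2 + p)²) = √(2980 + (2 - 8)²) = √(2980 + (-6)²) = √(2980 + 36) = √3016 = 2*√754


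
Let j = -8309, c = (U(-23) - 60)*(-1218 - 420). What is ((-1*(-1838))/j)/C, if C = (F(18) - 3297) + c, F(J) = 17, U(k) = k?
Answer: -919/551194133 ≈ -1.6673e-6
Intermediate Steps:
c = 135954 (c = (-23 - 60)*(-1218 - 420) = -83*(-1638) = 135954)
C = 132674 (C = (17 - 3297) + 135954 = -3280 + 135954 = 132674)
((-1*(-1838))/j)/C = (-1*(-1838)/(-8309))/132674 = (1838*(-1/8309))*(1/132674) = -1838/8309*1/132674 = -919/551194133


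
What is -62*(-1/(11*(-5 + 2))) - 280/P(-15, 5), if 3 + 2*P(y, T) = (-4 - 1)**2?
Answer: -82/3 ≈ -27.333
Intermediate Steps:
P(y, T) = 11 (P(y, T) = -3/2 + (-4 - 1)**2/2 = -3/2 + (1/2)*(-5)**2 = -3/2 + (1/2)*25 = -3/2 + 25/2 = 11)
-62*(-1/(11*(-5 + 2))) - 280/P(-15, 5) = -62*(-1/(11*(-5 + 2))) - 280/11 = -62/((-11*(-3))) - 280*1/11 = -62/33 - 280/11 = -82/3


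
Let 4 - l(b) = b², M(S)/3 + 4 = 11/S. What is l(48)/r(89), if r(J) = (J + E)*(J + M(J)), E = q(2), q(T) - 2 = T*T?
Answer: -20470/65417 ≈ -0.31292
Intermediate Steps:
q(T) = 2 + T² (q(T) = 2 + T*T = 2 + T²)
E = 6 (E = 2 + 2² = 2 + 4 = 6)
M(S) = -12 + 33/S (M(S) = -12 + 3*(11/S) = -12 + 33/S)
l(b) = 4 - b²
r(J) = (6 + J)*(-12 + J + 33/J) (r(J) = (J + 6)*(J + (-12 + 33/J)) = (6 + J)*(-12 + J + 33/J))
l(48)/r(89) = (4 - 1*48²)/(-39 + 89² - 6*89 + 198/89) = (4 - 1*2304)/(-39 + 7921 - 534 + 198*(1/89)) = (4 - 2304)/(-39 + 7921 - 534 + 198/89) = -2300/654170/89 = -2300*89/654170 = -20470/65417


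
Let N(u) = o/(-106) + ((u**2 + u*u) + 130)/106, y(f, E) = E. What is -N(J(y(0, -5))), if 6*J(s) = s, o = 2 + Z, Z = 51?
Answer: -1411/1908 ≈ -0.73952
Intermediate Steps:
o = 53 (o = 2 + 51 = 53)
J(s) = s/6
N(u) = 77/106 + u**2/53 (N(u) = 53/(-106) + ((u**2 + u*u) + 130)/106 = 53*(-1/106) + ((u**2 + u**2) + 130)*(1/106) = -1/2 + (2*u**2 + 130)*(1/106) = -1/2 + (130 + 2*u**2)*(1/106) = -1/2 + (65/53 + u**2/53) = 77/106 + u**2/53)
-N(J(y(0, -5))) = -(77/106 + ((1/6)*(-5))**2/53) = -(77/106 + (-5/6)**2/53) = -(77/106 + (1/53)*(25/36)) = -(77/106 + 25/1908) = -1*1411/1908 = -1411/1908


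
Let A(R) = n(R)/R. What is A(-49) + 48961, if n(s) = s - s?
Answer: 48961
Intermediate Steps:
n(s) = 0
A(R) = 0 (A(R) = 0/R = 0)
A(-49) + 48961 = 0 + 48961 = 48961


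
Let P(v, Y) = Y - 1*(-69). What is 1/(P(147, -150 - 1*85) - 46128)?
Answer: -1/46294 ≈ -2.1601e-5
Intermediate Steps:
P(v, Y) = 69 + Y (P(v, Y) = Y + 69 = 69 + Y)
1/(P(147, -150 - 1*85) - 46128) = 1/((69 + (-150 - 1*85)) - 46128) = 1/((69 + (-150 - 85)) - 46128) = 1/((69 - 235) - 46128) = 1/(-166 - 46128) = 1/(-46294) = -1/46294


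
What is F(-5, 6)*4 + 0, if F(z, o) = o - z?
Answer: 44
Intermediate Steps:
F(-5, 6)*4 + 0 = (6 - 1*(-5))*4 + 0 = (6 + 5)*4 + 0 = 11*4 + 0 = 44 + 0 = 44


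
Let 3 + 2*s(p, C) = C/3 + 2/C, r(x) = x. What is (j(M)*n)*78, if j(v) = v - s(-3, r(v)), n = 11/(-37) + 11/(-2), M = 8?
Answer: -1076361/296 ≈ -3636.4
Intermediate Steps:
n = -429/74 (n = 11*(-1/37) + 11*(-½) = -11/37 - 11/2 = -429/74 ≈ -5.7973)
s(p, C) = -3/2 + 1/C + C/6 (s(p, C) = -3/2 + (C/3 + 2/C)/2 = -3/2 + (2/C + C/3)/2 = -3/2 + (1/C + C/6) = -3/2 + 1/C + C/6)
j(v) = v - (6 + v*(-9 + v))/(6*v)
(j(M)*n)*78 = ((3/2 - 1/8 + (⅚)*8)*(-429/74))*78 = ((3/2 - 1*⅛ + 20/3)*(-429/74))*78 = ((3/2 - ⅛ + 20/3)*(-429/74))*78 = ((193/24)*(-429/74))*78 = -27599/592*78 = -1076361/296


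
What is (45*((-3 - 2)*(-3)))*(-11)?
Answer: -7425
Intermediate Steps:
(45*((-3 - 2)*(-3)))*(-11) = (45*(-5*(-3)))*(-11) = (45*15)*(-11) = 675*(-11) = -7425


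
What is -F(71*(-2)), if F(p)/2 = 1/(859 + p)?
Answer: -2/717 ≈ -0.0027894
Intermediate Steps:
F(p) = 2/(859 + p)
-F(71*(-2)) = -2/(859 + 71*(-2)) = -2/(859 - 142) = -2/717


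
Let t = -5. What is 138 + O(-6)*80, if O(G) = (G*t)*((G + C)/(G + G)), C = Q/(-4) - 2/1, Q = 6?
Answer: 2038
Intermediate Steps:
C = -7/2 (C = 6/(-4) - 2/1 = 6*(-¼) - 2*1 = -3/2 - 2 = -7/2 ≈ -3.5000)
O(G) = 35/4 - 5*G/2 (O(G) = (G*(-5))*((G - 7/2)/(G + G)) = (-5*G)*((-7/2 + G)/((2*G))) = (-5*G)*((-7/2 + G)*(1/(2*G))) = (-5*G)*((-7/2 + G)/(2*G)) = 35/4 - 5*G/2)
138 + O(-6)*80 = 138 + (35/4 - 5/2*(-6))*80 = 138 + (35/4 + 15)*80 = 138 + (95/4)*80 = 138 + 1900 = 2038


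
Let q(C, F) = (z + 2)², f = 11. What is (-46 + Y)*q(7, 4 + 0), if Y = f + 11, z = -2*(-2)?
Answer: -864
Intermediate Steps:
z = 4
q(C, F) = 36 (q(C, F) = (4 + 2)² = 6² = 36)
Y = 22 (Y = 11 + 11 = 22)
(-46 + Y)*q(7, 4 + 0) = (-46 + 22)*36 = -24*36 = -864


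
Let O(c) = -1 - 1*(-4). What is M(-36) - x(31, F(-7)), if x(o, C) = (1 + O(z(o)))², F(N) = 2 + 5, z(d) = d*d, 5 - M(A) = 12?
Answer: -23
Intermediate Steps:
M(A) = -7 (M(A) = 5 - 1*12 = 5 - 12 = -7)
z(d) = d²
O(c) = 3 (O(c) = -1 + 4 = 3)
F(N) = 7
x(o, C) = 16 (x(o, C) = (1 + 3)² = 4² = 16)
M(-36) - x(31, F(-7)) = -7 - 1*16 = -7 - 16 = -23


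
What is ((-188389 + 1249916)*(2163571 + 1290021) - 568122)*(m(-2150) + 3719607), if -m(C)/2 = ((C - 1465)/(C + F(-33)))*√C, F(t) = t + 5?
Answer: 13636379013456003234 - 22088135535843550*I*√86/363 ≈ 1.3636e+19 - 5.6429e+14*I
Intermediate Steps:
F(t) = 5 + t
m(C) = -2*√C*(-1465 + C)/(-28 + C) (m(C) = -2*(C - 1465)/(C + (5 - 33))*√C = -2*(-1465 + C)/(C - 28)*√C = -2*(-1465 + C)/(-28 + C)*√C = -2*√C*(-1465 + C)/(-28 + C))
((-188389 + 1249916)*(2163571 + 1290021) - 568122)*(m(-2150) + 3719607) = ((-188389 + 1249916)*(2163571 + 1290021) - 568122)*(2*√(-2150)*(1465 - 1*(-2150))/(-28 - 2150) + 3719607) = (1061527*3453592 - 568122)*(2*(5*I*√86)*(1465 + 2150)/(-2178) + 3719607) = (3666081154984 - 568122)*(2*(5*I*√86)*(-1/2178)*3615 + 3719607) = 3666080586862*(-6025*I*√86/363 + 3719607) = 3666080586862*(3719607 - 6025*I*√86/363) = 13636379013456003234 - 22088135535843550*I*√86/363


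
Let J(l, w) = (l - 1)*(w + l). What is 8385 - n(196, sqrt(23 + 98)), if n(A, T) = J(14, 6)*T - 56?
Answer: 5581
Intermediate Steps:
J(l, w) = (-1 + l)*(l + w)
n(A, T) = -56 + 260*T (n(A, T) = (14**2 - 1*14 - 1*6 + 14*6)*T - 56 = (196 - 14 - 6 + 84)*T - 56 = 260*T - 56 = -56 + 260*T)
8385 - n(196, sqrt(23 + 98)) = 8385 - (-56 + 260*sqrt(23 + 98)) = 8385 - (-56 + 260*sqrt(121)) = 8385 - (-56 + 260*11) = 8385 - (-56 + 2860) = 8385 - 1*2804 = 8385 - 2804 = 5581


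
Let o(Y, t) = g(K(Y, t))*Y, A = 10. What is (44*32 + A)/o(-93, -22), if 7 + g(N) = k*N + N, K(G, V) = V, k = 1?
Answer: 1418/4743 ≈ 0.29897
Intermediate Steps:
g(N) = -7 + 2*N (g(N) = -7 + (1*N + N) = -7 + (N + N) = -7 + 2*N)
o(Y, t) = Y*(-7 + 2*t) (o(Y, t) = (-7 + 2*t)*Y = Y*(-7 + 2*t))
(44*32 + A)/o(-93, -22) = (44*32 + 10)/((-93*(-7 + 2*(-22)))) = (1408 + 10)/((-93*(-7 - 44))) = 1418/((-93*(-51))) = 1418/4743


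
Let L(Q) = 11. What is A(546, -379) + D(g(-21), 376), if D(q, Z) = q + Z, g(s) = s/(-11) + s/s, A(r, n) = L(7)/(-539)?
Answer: 204221/539 ≈ 378.89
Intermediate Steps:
A(r, n) = -1/49 (A(r, n) = 11/(-539) = 11*(-1/539) = -1/49)
g(s) = 1 - s/11 (g(s) = s*(-1/11) + 1 = -s/11 + 1 = 1 - s/11)
D(q, Z) = Z + q
A(546, -379) + D(g(-21), 376) = -1/49 + (376 + (1 - 1/11*(-21))) = -1/49 + (376 + (1 + 21/11)) = -1/49 + (376 + 32/11) = -1/49 + 4168/11 = 204221/539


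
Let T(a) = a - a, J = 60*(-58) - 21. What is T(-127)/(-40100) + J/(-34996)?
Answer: 3501/34996 ≈ 0.10004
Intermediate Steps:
J = -3501 (J = -3480 - 21 = -3501)
T(a) = 0
T(-127)/(-40100) + J/(-34996) = 0/(-40100) - 3501/(-34996) = 0*(-1/40100) - 3501*(-1/34996) = 0 + 3501/34996 = 3501/34996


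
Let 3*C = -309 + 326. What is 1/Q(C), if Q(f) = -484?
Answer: -1/484 ≈ -0.0020661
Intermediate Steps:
C = 17/3 (C = (-309 + 326)/3 = (⅓)*17 = 17/3 ≈ 5.6667)
1/Q(C) = 1/(-484) = -1/484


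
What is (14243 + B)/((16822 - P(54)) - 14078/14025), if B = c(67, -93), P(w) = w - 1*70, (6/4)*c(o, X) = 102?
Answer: 200711775/236138872 ≈ 0.84997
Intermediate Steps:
c(o, X) = 68 (c(o, X) = (2/3)*102 = 68)
P(w) = -70 + w (P(w) = w - 70 = -70 + w)
B = 68
(14243 + B)/((16822 - P(54)) - 14078/14025) = (14243 + 68)/((16822 - (-70 + 54)) - 14078/14025) = 14311/((16822 - 1*(-16)) - 14078*1/14025) = 14311/((16822 + 16) - 14078/14025) = 14311/(16838 - 14078/14025) = 14311/(236138872/14025) = 14311*(14025/236138872) = 200711775/236138872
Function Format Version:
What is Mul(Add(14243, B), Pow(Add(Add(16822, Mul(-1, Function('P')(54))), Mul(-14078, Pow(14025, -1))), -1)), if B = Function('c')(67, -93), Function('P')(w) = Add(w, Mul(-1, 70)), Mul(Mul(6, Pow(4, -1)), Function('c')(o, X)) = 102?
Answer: Rational(200711775, 236138872) ≈ 0.84997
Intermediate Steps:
Function('c')(o, X) = 68 (Function('c')(o, X) = Mul(Rational(2, 3), 102) = 68)
Function('P')(w) = Add(-70, w) (Function('P')(w) = Add(w, -70) = Add(-70, w))
B = 68
Mul(Add(14243, B), Pow(Add(Add(16822, Mul(-1, Function('P')(54))), Mul(-14078, Pow(14025, -1))), -1)) = Mul(Add(14243, 68), Pow(Add(Add(16822, Mul(-1, Add(-70, 54))), Mul(-14078, Pow(14025, -1))), -1)) = Mul(14311, Pow(Add(Add(16822, Mul(-1, -16)), Mul(-14078, Rational(1, 14025))), -1)) = Mul(14311, Pow(Add(Add(16822, 16), Rational(-14078, 14025)), -1)) = Mul(14311, Pow(Add(16838, Rational(-14078, 14025)), -1)) = Mul(14311, Pow(Rational(236138872, 14025), -1)) = Mul(14311, Rational(14025, 236138872)) = Rational(200711775, 236138872)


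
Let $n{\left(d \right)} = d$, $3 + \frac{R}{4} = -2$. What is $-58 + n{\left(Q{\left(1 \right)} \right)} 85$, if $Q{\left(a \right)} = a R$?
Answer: $-1758$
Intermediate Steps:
$R = -20$ ($R = -12 + 4 \left(-2\right) = -12 - 8 = -20$)
$Q{\left(a \right)} = - 20 a$ ($Q{\left(a \right)} = a \left(-20\right) = - 20 a$)
$-58 + n{\left(Q{\left(1 \right)} \right)} 85 = -58 + \left(-20\right) 1 \cdot 85 = -58 - 1700 = -1758$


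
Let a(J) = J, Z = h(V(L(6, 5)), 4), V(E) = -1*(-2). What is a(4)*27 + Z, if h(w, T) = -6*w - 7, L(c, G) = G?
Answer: 89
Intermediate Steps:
V(E) = 2
h(w, T) = -7 - 6*w
Z = -19 (Z = -7 - 6*2 = -7 - 12 = -19)
a(4)*27 + Z = 4*27 - 19 = 108 - 19 = 89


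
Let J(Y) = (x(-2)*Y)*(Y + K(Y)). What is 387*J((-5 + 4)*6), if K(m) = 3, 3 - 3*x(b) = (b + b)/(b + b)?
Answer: 4644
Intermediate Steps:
x(b) = ⅔ (x(b) = 1 - (b + b)/(3*(b + b)) = 1 - 2*b/(3*(2*b)) = 1 - 2*b*1/(2*b)/3 = 1 - ⅓*1 = 1 - ⅓ = ⅔)
J(Y) = 2*Y*(3 + Y)/3 (J(Y) = (2*Y/3)*(Y + 3) = (2*Y/3)*(3 + Y) = 2*Y*(3 + Y)/3)
387*J((-5 + 4)*6) = 387*(2*((-5 + 4)*6)*(3 + (-5 + 4)*6)/3) = 387*(2*(-1*6)*(3 - 1*6)/3) = 387*((⅔)*(-6)*(3 - 6)) = 387*((⅔)*(-6)*(-3)) = 387*12 = 4644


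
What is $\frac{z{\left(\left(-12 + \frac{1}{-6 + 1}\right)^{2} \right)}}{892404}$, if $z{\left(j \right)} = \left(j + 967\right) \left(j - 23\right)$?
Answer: $\frac{21940204}{139438125} \approx 0.15735$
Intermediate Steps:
$z{\left(j \right)} = \left(-23 + j\right) \left(967 + j\right)$ ($z{\left(j \right)} = \left(967 + j\right) \left(-23 + j\right) = \left(-23 + j\right) \left(967 + j\right)$)
$\frac{z{\left(\left(-12 + \frac{1}{-6 + 1}\right)^{2} \right)}}{892404} = \frac{-22241 + \left(\left(-12 + \frac{1}{-6 + 1}\right)^{2}\right)^{2} + 944 \left(-12 + \frac{1}{-6 + 1}\right)^{2}}{892404} = \left(-22241 + \left(\left(-12 + \frac{1}{-5}\right)^{2}\right)^{2} + 944 \left(-12 + \frac{1}{-5}\right)^{2}\right) \frac{1}{892404} = \left(-22241 + \left(\left(-12 - \frac{1}{5}\right)^{2}\right)^{2} + 944 \left(-12 - \frac{1}{5}\right)^{2}\right) \frac{1}{892404} = \left(-22241 + \left(\left(- \frac{61}{5}\right)^{2}\right)^{2} + 944 \left(- \frac{61}{5}\right)^{2}\right) \frac{1}{892404} = \left(-22241 + \left(\frac{3721}{25}\right)^{2} + 944 \cdot \frac{3721}{25}\right) \frac{1}{892404} = \left(-22241 + \frac{13845841}{625} + \frac{3512624}{25}\right) \frac{1}{892404} = \frac{87760816}{625} \cdot \frac{1}{892404} = \frac{21940204}{139438125}$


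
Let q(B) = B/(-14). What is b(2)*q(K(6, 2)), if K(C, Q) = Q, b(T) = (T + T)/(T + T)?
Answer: -⅐ ≈ -0.14286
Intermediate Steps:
b(T) = 1 (b(T) = (2*T)/((2*T)) = (2*T)*(1/(2*T)) = 1)
q(B) = -B/14 (q(B) = B*(-1/14) = -B/14)
b(2)*q(K(6, 2)) = 1*(-1/14*2) = 1*(-⅐) = -⅐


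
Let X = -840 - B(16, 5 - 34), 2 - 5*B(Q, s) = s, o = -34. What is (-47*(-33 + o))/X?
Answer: -15745/4231 ≈ -3.7213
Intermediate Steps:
B(Q, s) = ⅖ - s/5
X = -4231/5 (X = -840 - (⅖ - (5 - 34)/5) = -840 - (⅖ - ⅕*(-29)) = -840 - (⅖ + 29/5) = -840 - 1*31/5 = -840 - 31/5 = -4231/5 ≈ -846.20)
(-47*(-33 + o))/X = (-47*(-33 - 34))/(-4231/5) = -47*(-67)*(-5/4231) = 3149*(-5/4231) = -15745/4231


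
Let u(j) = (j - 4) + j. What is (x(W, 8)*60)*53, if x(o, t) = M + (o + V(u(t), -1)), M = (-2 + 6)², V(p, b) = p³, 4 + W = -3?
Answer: 5523660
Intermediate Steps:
W = -7 (W = -4 - 3 = -7)
u(j) = -4 + 2*j (u(j) = (-4 + j) + j = -4 + 2*j)
M = 16 (M = 4² = 16)
x(o, t) = 16 + o + (-4 + 2*t)³ (x(o, t) = 16 + (o + (-4 + 2*t)³) = 16 + o + (-4 + 2*t)³)
(x(W, 8)*60)*53 = ((16 - 7 + 8*(-2 + 8)³)*60)*53 = ((16 - 7 + 8*6³)*60)*53 = ((16 - 7 + 8*216)*60)*53 = ((16 - 7 + 1728)*60)*53 = (1737*60)*53 = 104220*53 = 5523660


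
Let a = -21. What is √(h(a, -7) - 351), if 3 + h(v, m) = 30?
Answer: 18*I ≈ 18.0*I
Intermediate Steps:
h(v, m) = 27 (h(v, m) = -3 + 30 = 27)
√(h(a, -7) - 351) = √(27 - 351) = √(-324) = 18*I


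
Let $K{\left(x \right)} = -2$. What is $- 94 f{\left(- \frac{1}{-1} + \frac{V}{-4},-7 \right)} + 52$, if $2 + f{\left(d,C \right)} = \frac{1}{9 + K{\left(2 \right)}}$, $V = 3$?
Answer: $\frac{1586}{7} \approx 226.57$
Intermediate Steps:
$f{\left(d,C \right)} = - \frac{13}{7}$ ($f{\left(d,C \right)} = -2 + \frac{1}{9 - 2} = -2 + \frac{1}{7} = - \frac{13}{7}$)
$- 94 f{\left(- \frac{1}{-1} + \frac{V}{-4},-7 \right)} + 52 = \left(-94\right) \left(- \frac{13}{7}\right) + 52 = \frac{1222}{7} + 52 = \frac{1586}{7}$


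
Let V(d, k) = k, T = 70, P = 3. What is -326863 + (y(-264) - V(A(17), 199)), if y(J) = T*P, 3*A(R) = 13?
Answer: -326852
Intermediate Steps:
A(R) = 13/3 (A(R) = (1/3)*13 = 13/3)
y(J) = 210 (y(J) = 70*3 = 210)
-326863 + (y(-264) - V(A(17), 199)) = -326863 + (210 - 1*199) = -326863 + (210 - 199) = -326863 + 11 = -326852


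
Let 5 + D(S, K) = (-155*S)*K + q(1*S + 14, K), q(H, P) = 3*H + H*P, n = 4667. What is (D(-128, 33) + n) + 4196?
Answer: 659474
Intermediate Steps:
D(S, K) = -5 + (3 + K)*(14 + S) - 155*K*S (D(S, K) = -5 + ((-155*S)*K + (1*S + 14)*(3 + K)) = -5 + (-155*K*S + (S + 14)*(3 + K)) = -5 + (-155*K*S + (14 + S)*(3 + K)) = -5 + (-155*K*S + (3 + K)*(14 + S)) = -5 + ((3 + K)*(14 + S) - 155*K*S) = -5 + (3 + K)*(14 + S) - 155*K*S)
(D(-128, 33) + n) + 4196 = ((-5 + (3 + 33)*(14 - 128) - 155*33*(-128)) + 4667) + 4196 = ((-5 + 36*(-114) + 654720) + 4667) + 4196 = ((-5 - 4104 + 654720) + 4667) + 4196 = (650611 + 4667) + 4196 = 655278 + 4196 = 659474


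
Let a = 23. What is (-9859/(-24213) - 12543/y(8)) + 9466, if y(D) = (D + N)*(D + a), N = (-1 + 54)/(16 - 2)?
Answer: 389385965743/41283165 ≈ 9432.1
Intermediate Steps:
N = 53/14 ≈ 3.7857
y(D) = (23 + D)*(53/14 + D) (y(D) = (D + 53/14)*(D + 23) = (53/14 + D)*(23 + D) = (23 + D)*(53/14 + D))
(-9859/(-24213) - 12543/y(8)) + 9466 = (-9859/(-24213) - 12543/(1219/14 + 8² + (375/14)*8)) + 9466 = (-9859*(-1/24213) - 12543/(1219/14 + 64 + 1500/7)) + 9466 = (9859/24213 - 12543/5115/14) + 9466 = (9859/24213 - 12543*14/5115) + 9466 = (9859/24213 - 58534/1705) + 9466 = -1400474147/41283165 + 9466 = 389385965743/41283165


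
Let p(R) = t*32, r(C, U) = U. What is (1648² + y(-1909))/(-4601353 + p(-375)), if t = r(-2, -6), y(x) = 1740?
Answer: -2717644/4601545 ≈ -0.59059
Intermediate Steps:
t = -6
p(R) = -192 (p(R) = -6*32 = -192)
(1648² + y(-1909))/(-4601353 + p(-375)) = (1648² + 1740)/(-4601353 - 192) = (2715904 + 1740)/(-4601545) = 2717644*(-1/4601545) = -2717644/4601545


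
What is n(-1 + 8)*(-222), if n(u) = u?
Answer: -1554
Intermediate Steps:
n(-1 + 8)*(-222) = (-1 + 8)*(-222) = 7*(-222) = -1554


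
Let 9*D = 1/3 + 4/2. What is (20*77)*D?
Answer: 10780/27 ≈ 399.26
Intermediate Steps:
D = 7/27 (D = (1/3 + 4/2)/9 = (1*(⅓) + 4*(½))/9 = (⅓ + 2)/9 = (⅑)*(7/3) = 7/27 ≈ 0.25926)
(20*77)*D = (20*77)*(7/27) = 1540*(7/27) = 10780/27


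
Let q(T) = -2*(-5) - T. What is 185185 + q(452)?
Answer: 184743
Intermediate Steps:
q(T) = 10 - T
185185 + q(452) = 185185 + (10 - 1*452) = 185185 + (10 - 452) = 185185 - 442 = 184743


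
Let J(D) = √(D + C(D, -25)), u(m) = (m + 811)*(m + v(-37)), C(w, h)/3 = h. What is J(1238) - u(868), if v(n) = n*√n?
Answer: -1457372 + √1163 + 62123*I*√37 ≈ -1.4573e+6 + 3.7788e+5*I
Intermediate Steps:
C(w, h) = 3*h
v(n) = n^(3/2)
u(m) = (811 + m)*(m - 37*I*√37) (u(m) = (m + 811)*(m + (-37)^(3/2)) = (811 + m)*(m - 37*I*√37))
J(D) = √(-75 + D) (J(D) = √(D + 3*(-25)) = √(D - 75) = √(-75 + D))
J(1238) - u(868) = √(-75 + 1238) - (868² + 811*868 - 30007*I*√37 - 37*I*868*√37) = √1163 - (753424 + 703948 - 30007*I*√37 - 32116*I*√37) = √1163 - (1457372 - 62123*I*√37) = √1163 + (-1457372 + 62123*I*√37) = -1457372 + √1163 + 62123*I*√37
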